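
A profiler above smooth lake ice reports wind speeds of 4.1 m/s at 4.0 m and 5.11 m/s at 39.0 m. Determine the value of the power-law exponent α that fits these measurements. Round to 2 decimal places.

α ≈ 0.10

Power law: V₂/V₁ = (z₂/z₁)^α ⇒ α = ln(V₂/V₁) / ln(z₂/z₁)
α = ln(5.11/4.1) / ln(39.0/4.0) = ln(1.2463) / ln(9.7500)
  = 0.22021 / 2.27727 = 0.09670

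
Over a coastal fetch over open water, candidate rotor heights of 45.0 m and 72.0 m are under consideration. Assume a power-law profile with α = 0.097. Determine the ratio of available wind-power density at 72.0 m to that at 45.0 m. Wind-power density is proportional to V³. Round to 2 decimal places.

Speed ratio: V_B/V_A = (z_B/z_A)^α = (72.0/45.0)^0.097 = (1.6000)^0.097 = 1.04665
Power-density ratio: P_B/P_A = (V_B/V_A)³ = (1.04665)³ = 1.14657

1.15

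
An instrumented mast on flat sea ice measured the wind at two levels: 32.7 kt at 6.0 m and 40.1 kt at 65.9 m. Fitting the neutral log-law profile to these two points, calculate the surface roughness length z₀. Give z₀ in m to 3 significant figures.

Log law: V(z) ∝ ln(z/z₀). With r = V₁/V₂ = 32.7/40.1 = 0.81546,
r · ln(z₂/z₀) = ln(z₁/z₀) ⇒ ln z₀ = (ln z₁ − r·ln z₂)/(1 − r)
ln z₀ = (1.79176 − 0.81546×4.18814) / 0.18454 = -8.7976
z₀ = exp(-8.7976) = 0.0001511 m

z₀ ≈ 0.000151 m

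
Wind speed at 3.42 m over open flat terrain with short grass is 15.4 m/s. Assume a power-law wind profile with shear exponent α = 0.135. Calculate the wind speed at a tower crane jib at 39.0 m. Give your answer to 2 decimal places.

21.39 m/s

Power-law profile: V₂ = V₁ · (z₂/z₁)^α
V₂ = 15.4 × (39.0/3.42)^0.135 = 15.4 × (11.4035)^0.135
    = 15.4 × 1.3890 = 21.3905 m/s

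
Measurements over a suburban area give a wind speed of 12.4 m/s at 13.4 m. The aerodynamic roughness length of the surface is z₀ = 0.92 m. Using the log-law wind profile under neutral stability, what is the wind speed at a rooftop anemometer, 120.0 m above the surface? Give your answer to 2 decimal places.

22.55 m/s

Log law: V(z) ∝ ln(z/z₀), so V₂/V₁ = ln(z₂/z₀) / ln(z₁/z₀).
ln(120.0/0.92) = 4.8709, ln(13.4/0.92) = 2.6786
V₂ = 12.4 × 4.8709/2.6786 = 12.4 × 1.8184 = 22.5484 m/s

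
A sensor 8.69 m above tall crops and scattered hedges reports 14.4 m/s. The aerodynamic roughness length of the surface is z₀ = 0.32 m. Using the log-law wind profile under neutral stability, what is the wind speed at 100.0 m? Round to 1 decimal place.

Log law: V(z) ∝ ln(z/z₀), so V₂/V₁ = ln(z₂/z₀) / ln(z₁/z₀).
ln(100.0/0.32) = 5.7446, ln(8.69/0.32) = 3.3016
V₂ = 14.4 × 5.7446/3.3016 = 14.4 × 1.7399 = 25.0552 m/s

25.1 m/s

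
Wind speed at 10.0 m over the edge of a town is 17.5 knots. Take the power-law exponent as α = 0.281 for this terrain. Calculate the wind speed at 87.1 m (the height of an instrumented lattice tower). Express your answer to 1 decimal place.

Power-law profile: V₂ = V₁ · (z₂/z₁)^α
V₂ = 17.5 × (87.1/10.0)^0.281 = 17.5 × (8.7100)^0.281
    = 17.5 × 1.8372 = 32.1502 knots

32.2 knots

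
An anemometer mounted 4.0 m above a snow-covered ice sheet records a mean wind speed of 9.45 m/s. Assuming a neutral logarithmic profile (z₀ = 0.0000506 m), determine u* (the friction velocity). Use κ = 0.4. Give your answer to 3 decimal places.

u* ≈ 0.335 m/s

Log law: V(z) = (u*/κ) · ln(z/z₀) ⇒ u* = κ · V / ln(z/z₀)
u* = 0.4 × 9.45 / ln(4.0/0.0000506) = 0.4 × 9.45 / 11.2779
   = 3.7800 / 11.2779 = 0.3352 m/s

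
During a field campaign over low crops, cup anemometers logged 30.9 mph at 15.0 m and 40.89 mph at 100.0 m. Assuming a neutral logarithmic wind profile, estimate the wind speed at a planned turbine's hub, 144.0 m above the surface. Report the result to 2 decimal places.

Log law: V ∝ ln(z/z₀). From the pair, with r = V₁/V₂ = 0.75569,
ln z₀ = (ln z₁ − r·ln z₂)/(1 − r) = (2.7081 − 0.75569×4.6052)/0.24431 = -3.1599 → z₀ = 0.04243 m
V₃ = V₁ · ln(z₃/z₀)/ln(z₁/z₀) = 30.9 × 8.1297/5.8680 = 42.8102 mph

42.81 mph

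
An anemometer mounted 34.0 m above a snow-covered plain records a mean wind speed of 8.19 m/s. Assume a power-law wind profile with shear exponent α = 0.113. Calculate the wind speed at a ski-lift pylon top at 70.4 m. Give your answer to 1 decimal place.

8.9 m/s

Power-law profile: V₂ = V₁ · (z₂/z₁)^α
V₂ = 8.19 × (70.4/34.0)^0.113 = 8.19 × (2.0706)^0.113
    = 8.19 × 1.0857 = 8.8921 m/s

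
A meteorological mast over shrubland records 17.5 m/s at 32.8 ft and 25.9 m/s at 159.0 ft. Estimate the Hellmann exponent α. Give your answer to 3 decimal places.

α ≈ 0.248

Power law: V₂/V₁ = (z₂/z₁)^α ⇒ α = ln(V₂/V₁) / ln(z₂/z₁)
α = ln(25.9/17.5) / ln(159.0/32.8) = ln(1.4800) / ln(4.8476)
  = 0.39204 / 1.57848 = 0.24837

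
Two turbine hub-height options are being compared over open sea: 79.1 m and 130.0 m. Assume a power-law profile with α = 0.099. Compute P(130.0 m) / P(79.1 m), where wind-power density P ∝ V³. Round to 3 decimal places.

Speed ratio: V_B/V_A = (z_B/z_A)^α = (130.0/79.1)^0.099 = (1.6435)^0.099 = 1.05042
Power-density ratio: P_B/P_A = (V_B/V_A)³ = (1.05042)³ = 1.15900

1.159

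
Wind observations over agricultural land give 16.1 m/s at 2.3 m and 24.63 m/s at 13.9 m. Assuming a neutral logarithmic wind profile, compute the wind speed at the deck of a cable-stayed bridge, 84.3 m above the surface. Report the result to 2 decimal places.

33.18 m/s

Log law: V ∝ ln(z/z₀). From the pair, with r = V₁/V₂ = 0.65367,
ln z₀ = (ln z₁ − r·ln z₂)/(1 − r) = (0.8329 − 0.65367×2.6319)/0.34633 = -2.5626 → z₀ = 0.07711 m
V₃ = V₁ · ln(z₃/z₀)/ln(z₁/z₀) = 16.1 × 6.9970/3.3955 = 33.1767 m/s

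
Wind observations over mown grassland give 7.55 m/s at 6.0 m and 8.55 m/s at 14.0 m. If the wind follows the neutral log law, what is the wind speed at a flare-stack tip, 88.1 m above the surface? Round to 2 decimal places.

10.72 m/s

Log law: V ∝ ln(z/z₀). From the pair, with r = V₁/V₂ = 0.88304,
ln z₀ = (ln z₁ − r·ln z₂)/(1 − r) = (1.7918 − 0.88304×2.6391)/0.11696 = -4.6053 → z₀ = 0.009998 m
V₃ = V₁ · ln(z₃/z₀)/ln(z₁/z₀) = 7.55 × 9.0838/6.3971 = 10.7209 m/s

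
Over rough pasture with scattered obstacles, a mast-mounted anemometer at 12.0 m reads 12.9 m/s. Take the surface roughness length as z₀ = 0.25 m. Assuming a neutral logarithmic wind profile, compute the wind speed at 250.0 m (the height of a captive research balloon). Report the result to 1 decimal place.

23.0 m/s

Log law: V(z) ∝ ln(z/z₀), so V₂/V₁ = ln(z₂/z₀) / ln(z₁/z₀).
ln(250.0/0.25) = 6.9078, ln(12.0/0.25) = 3.8712
V₂ = 12.9 × 6.9078/3.8712 = 12.9 × 1.7844 = 23.0187 m/s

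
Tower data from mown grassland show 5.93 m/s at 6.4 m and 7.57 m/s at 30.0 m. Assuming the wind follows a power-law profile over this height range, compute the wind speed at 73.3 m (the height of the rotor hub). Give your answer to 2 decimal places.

8.72 m/s

First find α: α = ln(V₂/V₁)/ln(z₂/z₁) = ln(7.57/5.93)/ln(30.0/6.4) = 0.24417/1.54490 = 0.1580
Extrapolate from 30.0 m to 73.3 m: V₃ = 7.57 × (73.3/30.0)^0.1580 = 7.57 × 1.1516 = 8.7180 m/s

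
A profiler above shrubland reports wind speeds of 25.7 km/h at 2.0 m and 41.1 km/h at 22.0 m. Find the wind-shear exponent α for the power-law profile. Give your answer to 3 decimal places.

α ≈ 0.196

Power law: V₂/V₁ = (z₂/z₁)^α ⇒ α = ln(V₂/V₁) / ln(z₂/z₁)
α = ln(41.1/25.7) / ln(22.0/2.0) = ln(1.5992) / ln(11.0000)
  = 0.46952 / 2.39790 = 0.19580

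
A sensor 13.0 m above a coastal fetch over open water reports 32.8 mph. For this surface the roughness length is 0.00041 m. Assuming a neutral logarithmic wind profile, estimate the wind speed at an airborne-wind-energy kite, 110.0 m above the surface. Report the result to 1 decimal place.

39.6 mph

Log law: V(z) ∝ ln(z/z₀), so V₂/V₁ = ln(z₂/z₀) / ln(z₁/z₀).
ln(110.0/0.00041) = 12.4998, ln(13.0/0.00041) = 10.3643
V₂ = 32.8 × 12.4998/10.3643 = 32.8 × 1.2060 = 39.5583 mph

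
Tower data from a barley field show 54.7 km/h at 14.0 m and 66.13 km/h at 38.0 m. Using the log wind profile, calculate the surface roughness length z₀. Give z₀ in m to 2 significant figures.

z₀ ≈ 0.12 m

Log law: V(z) ∝ ln(z/z₀). With r = V₁/V₂ = 54.7/66.13 = 0.82716,
r · ln(z₂/z₀) = ln(z₁/z₀) ⇒ ln z₀ = (ln z₁ − r·ln z₂)/(1 − r)
ln z₀ = (2.63906 − 0.82716×3.63759) / 0.17284 = -2.1396
z₀ = exp(-2.1396) = 0.1177 m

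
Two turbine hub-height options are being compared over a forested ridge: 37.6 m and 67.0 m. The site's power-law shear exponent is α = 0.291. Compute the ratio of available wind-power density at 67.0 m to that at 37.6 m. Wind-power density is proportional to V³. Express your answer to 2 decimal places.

Speed ratio: V_B/V_A = (z_B/z_A)^α = (67.0/37.6)^0.291 = (1.7819)^0.291 = 1.18306
Power-density ratio: P_B/P_A = (V_B/V_A)³ = (1.18306)³ = 1.65586

1.66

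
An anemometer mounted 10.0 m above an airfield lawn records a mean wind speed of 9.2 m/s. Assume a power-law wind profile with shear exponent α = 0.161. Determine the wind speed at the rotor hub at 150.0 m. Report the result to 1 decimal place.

Power-law profile: V₂ = V₁ · (z₂/z₁)^α
V₂ = 9.2 × (150.0/10.0)^0.161 = 9.2 × (15.0000)^0.161
    = 9.2 × 1.5465 = 14.2278 m/s

14.2 m/s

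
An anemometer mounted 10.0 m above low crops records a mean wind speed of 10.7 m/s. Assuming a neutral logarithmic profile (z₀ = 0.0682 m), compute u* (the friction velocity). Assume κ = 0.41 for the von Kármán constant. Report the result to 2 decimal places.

Log law: V(z) = (u*/κ) · ln(z/z₀) ⇒ u* = κ · V / ln(z/z₀)
u* = 0.41 × 10.7 / ln(10.0/0.0682) = 0.41 × 10.7 / 4.9879
   = 4.3870 / 4.9879 = 0.8795 m/s

u* ≈ 0.88 m/s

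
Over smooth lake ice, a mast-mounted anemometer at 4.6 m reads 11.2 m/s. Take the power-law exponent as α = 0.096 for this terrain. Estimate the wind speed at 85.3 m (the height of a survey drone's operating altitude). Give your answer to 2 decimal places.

Power-law profile: V₂ = V₁ · (z₂/z₁)^α
V₂ = 11.2 × (85.3/4.6)^0.096 = 11.2 × (18.5435)^0.096
    = 11.2 × 1.3236 = 14.8240 m/s

14.82 m/s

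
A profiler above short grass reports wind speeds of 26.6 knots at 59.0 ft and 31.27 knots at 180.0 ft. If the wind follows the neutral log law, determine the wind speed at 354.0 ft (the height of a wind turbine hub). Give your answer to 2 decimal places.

34.10 knots

Log law: V ∝ ln(z/z₀). From the pair, with r = V₁/V₂ = 0.85066,
ln z₀ = (ln z₁ − r·ln z₂)/(1 − r) = (4.0775 − 0.85066×5.1930)/0.14934 = -2.2758 → z₀ = 0.1027 ft
V₃ = V₁ · ln(z₃/z₀)/ln(z₁/z₀) = 26.6 × 8.1451/6.3534 = 34.1017 knots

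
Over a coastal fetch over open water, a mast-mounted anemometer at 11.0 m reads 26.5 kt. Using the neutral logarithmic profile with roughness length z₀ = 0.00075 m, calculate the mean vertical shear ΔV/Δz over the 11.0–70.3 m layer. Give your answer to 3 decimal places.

0.086 kt/m

Log law: V₂ = V₁ · ln(z₂/z₀)/ln(z₁/z₀) = 26.5 × 11.4482/9.5933 = 31.6238 kt
ΔV/Δz = (31.6238 − 26.5)/(70.3 − 11.0) = 5.1238/59.3000 = 0.08640 kt/m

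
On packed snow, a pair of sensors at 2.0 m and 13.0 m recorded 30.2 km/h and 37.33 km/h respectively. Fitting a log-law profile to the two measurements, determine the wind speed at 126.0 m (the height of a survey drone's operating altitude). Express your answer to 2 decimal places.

45.98 km/h

Log law: V ∝ ln(z/z₀). From the pair, with r = V₁/V₂ = 0.80900,
ln z₀ = (ln z₁ − r·ln z₂)/(1 − r) = (0.6931 − 0.80900×2.5649)/0.19100 = -7.2351 → z₀ = 0.0007208 m
V₃ = V₁ · ln(z₃/z₀)/ln(z₁/z₀) = 30.2 × 12.0714/7.9283 = 45.9819 km/h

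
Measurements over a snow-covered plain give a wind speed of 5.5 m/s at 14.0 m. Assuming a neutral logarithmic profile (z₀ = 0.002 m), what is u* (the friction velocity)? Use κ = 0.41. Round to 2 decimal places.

u* ≈ 0.25 m/s

Log law: V(z) = (u*/κ) · ln(z/z₀) ⇒ u* = κ · V / ln(z/z₀)
u* = 0.41 × 5.5 / ln(14.0/0.002) = 0.41 × 5.5 / 8.8537
   = 2.2550 / 8.8537 = 0.2547 m/s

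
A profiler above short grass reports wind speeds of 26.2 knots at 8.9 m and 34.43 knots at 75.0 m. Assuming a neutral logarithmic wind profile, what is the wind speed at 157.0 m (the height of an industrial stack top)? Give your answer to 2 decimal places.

37.28 knots

Log law: V ∝ ln(z/z₀). From the pair, with r = V₁/V₂ = 0.76096,
ln z₀ = (ln z₁ − r·ln z₂)/(1 − r) = (2.1861 − 0.76096×4.3175)/0.23904 = -4.5993 → z₀ = 0.01006 m
V₃ = V₁ · ln(z₃/z₀)/ln(z₁/z₀) = 26.2 × 9.6556/6.7854 = 37.2825 knots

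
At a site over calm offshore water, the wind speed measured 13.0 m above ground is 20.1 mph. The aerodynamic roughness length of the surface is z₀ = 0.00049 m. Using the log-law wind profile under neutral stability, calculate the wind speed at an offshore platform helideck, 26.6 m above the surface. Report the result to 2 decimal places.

Log law: V(z) ∝ ln(z/z₀), so V₂/V₁ = ln(z₂/z₀) / ln(z₁/z₀).
ln(26.6/0.00049) = 10.9020, ln(13.0/0.00049) = 10.1861
V₂ = 20.1 × 10.9020/10.1861 = 20.1 × 1.0703 = 21.5128 mph

21.51 mph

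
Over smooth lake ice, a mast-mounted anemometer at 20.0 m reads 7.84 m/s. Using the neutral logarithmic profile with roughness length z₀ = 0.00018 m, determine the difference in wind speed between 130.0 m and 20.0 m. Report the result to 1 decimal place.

1.3 m/s

Log law: V₂ = V₁ · ln(z₂/z₀)/ln(z₁/z₀) = 7.84 × 13.4901/11.6183 = 9.1031 m/s
ΔV = 9.1031 − 7.84 = 1.2631 m/s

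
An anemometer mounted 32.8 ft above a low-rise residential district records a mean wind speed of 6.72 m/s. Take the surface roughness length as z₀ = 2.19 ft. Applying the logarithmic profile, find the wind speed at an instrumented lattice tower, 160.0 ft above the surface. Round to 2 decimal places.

Log law: V(z) ∝ ln(z/z₀), so V₂/V₁ = ln(z₂/z₀) / ln(z₁/z₀).
ln(160.0/2.19) = 4.2913, ln(32.8/2.19) = 2.7065
V₂ = 6.72 × 4.2913/2.7065 = 6.72 × 1.5855 = 10.6547 m/s

10.65 m/s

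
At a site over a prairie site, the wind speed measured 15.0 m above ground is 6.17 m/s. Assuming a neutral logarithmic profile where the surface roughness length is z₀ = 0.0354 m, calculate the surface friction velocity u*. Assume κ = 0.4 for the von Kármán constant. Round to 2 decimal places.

Log law: V(z) = (u*/κ) · ln(z/z₀) ⇒ u* = κ · V / ln(z/z₀)
u* = 0.4 × 6.17 / ln(15.0/0.0354) = 0.4 × 6.17 / 6.0491
   = 2.4680 / 6.0491 = 0.4080 m/s

u* ≈ 0.41 m/s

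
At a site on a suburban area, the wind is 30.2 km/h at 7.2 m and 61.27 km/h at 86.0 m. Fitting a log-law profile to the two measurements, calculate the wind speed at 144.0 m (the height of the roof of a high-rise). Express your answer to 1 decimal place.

Log law: V ∝ ln(z/z₀). From the pair, with r = V₁/V₂ = 0.49290,
ln z₀ = (ln z₁ − r·ln z₂)/(1 − r) = (1.9741 − 0.49290×4.4543)/0.50710 = -0.4367 → z₀ = 0.6461 m
V₃ = V₁ · ln(z₃/z₀)/ln(z₁/z₀) = 30.2 × 5.4065/2.4108 = 67.7272 km/h

67.7 km/h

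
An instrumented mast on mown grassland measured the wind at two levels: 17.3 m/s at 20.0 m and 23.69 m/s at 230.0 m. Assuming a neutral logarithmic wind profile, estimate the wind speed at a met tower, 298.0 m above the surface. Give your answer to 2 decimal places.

24.37 m/s

Log law: V ∝ ln(z/z₀). From the pair, with r = V₁/V₂ = 0.73027,
ln z₀ = (ln z₁ − r·ln z₂)/(1 − r) = (2.9957 − 0.73027×5.4381)/0.26973 = -3.6166 → z₀ = 0.02687 m
V₃ = V₁ · ln(z₃/z₀)/ln(z₁/z₀) = 17.3 × 9.3137/6.6123 = 24.3677 m/s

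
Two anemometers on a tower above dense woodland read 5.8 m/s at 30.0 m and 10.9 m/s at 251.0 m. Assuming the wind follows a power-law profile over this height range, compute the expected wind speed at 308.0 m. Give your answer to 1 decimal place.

First find α: α = ln(V₂/V₁)/ln(z₂/z₁) = ln(10.9/5.8)/ln(251.0/30.0) = 0.63090/2.12426 = 0.2970
Extrapolate from 251.0 m to 308.0 m: V₃ = 10.9 × (308.0/251.0)^0.2970 = 10.9 × 1.0627 = 11.5831 m/s

11.6 m/s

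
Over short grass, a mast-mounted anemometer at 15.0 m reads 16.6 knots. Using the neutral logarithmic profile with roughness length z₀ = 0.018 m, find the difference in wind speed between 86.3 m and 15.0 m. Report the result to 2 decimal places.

Log law: V₂ = V₁ · ln(z₂/z₀)/ln(z₁/z₀) = 16.6 × 8.4752/6.7254 = 20.9189 knots
ΔV = 20.9189 − 16.6 = 4.3189 knots

4.32 knots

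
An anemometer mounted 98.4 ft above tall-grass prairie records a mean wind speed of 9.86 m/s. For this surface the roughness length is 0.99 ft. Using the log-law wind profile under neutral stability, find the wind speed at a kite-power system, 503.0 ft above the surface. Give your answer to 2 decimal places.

13.36 m/s

Log law: V(z) ∝ ln(z/z₀), so V₂/V₁ = ln(z₂/z₀) / ln(z₁/z₀).
ln(503.0/0.99) = 6.2306, ln(98.4/0.99) = 4.5991
V₂ = 9.86 × 6.2306/4.5991 = 9.86 × 1.3548 = 13.3579 m/s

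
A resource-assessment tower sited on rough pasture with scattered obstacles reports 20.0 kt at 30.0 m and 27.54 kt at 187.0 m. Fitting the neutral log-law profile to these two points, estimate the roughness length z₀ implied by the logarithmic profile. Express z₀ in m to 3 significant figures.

z₀ ≈ 0.234 m

Log law: V(z) ∝ ln(z/z₀). With r = V₁/V₂ = 20.0/27.54 = 0.72622,
r · ln(z₂/z₀) = ln(z₁/z₀) ⇒ ln z₀ = (ln z₁ − r·ln z₂)/(1 − r)
ln z₀ = (3.40120 − 0.72622×5.23111) / 0.27378 = -1.4527
z₀ = exp(-1.4527) = 0.2339 m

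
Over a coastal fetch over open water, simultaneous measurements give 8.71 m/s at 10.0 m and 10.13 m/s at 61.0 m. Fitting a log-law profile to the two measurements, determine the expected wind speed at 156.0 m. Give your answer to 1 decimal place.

Log law: V ∝ ln(z/z₀). From the pair, with r = V₁/V₂ = 0.85982,
ln z₀ = (ln z₁ − r·ln z₂)/(1 − r) = (2.3026 − 0.85982×4.1109)/0.14018 = -8.7891 → z₀ = 0.0001524 m
V₃ = V₁ · ln(z₃/z₀)/ln(z₁/z₀) = 8.71 × 13.8390/11.0917 = 10.8674 m/s

10.9 m/s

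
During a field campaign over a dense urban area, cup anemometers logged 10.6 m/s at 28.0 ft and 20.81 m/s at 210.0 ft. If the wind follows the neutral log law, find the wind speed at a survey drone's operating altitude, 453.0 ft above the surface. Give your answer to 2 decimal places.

Log law: V ∝ ln(z/z₀). From the pair, with r = V₁/V₂ = 0.50937,
ln z₀ = (ln z₁ − r·ln z₂)/(1 − r) = (3.3322 − 0.50937×5.3471)/0.49063 = 1.2403 → z₀ = 3.457 ft
V₃ = V₁ · ln(z₃/z₀)/ln(z₁/z₀) = 10.6 × 4.8756/2.0919 = 24.7056 m/s

24.71 m/s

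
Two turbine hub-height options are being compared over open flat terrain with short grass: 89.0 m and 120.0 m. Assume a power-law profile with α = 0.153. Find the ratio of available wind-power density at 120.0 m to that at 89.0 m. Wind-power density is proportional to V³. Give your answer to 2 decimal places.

Speed ratio: V_B/V_A = (z_B/z_A)^α = (120.0/89.0)^0.153 = (1.3483)^0.153 = 1.04679
Power-density ratio: P_B/P_A = (V_B/V_A)³ = (1.04679)³ = 1.14703

1.15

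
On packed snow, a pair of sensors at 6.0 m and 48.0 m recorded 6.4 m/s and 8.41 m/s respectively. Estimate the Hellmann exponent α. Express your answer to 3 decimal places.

α ≈ 0.131

Power law: V₂/V₁ = (z₂/z₁)^α ⇒ α = ln(V₂/V₁) / ln(z₂/z₁)
α = ln(8.41/6.4) / ln(48.0/6.0) = ln(1.3141) / ln(8.0000)
  = 0.27312 / 2.07944 = 0.13134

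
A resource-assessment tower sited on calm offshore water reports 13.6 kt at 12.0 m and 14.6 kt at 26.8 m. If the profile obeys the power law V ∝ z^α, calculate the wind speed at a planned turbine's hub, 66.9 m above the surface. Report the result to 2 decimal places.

First find α: α = ln(V₂/V₁)/ln(z₂/z₁) = ln(14.6/13.6)/ln(26.8/12.0) = 0.07095/0.80350 = 0.0883
Extrapolate from 26.8 m to 66.9 m: V₃ = 14.6 × (66.9/26.8)^0.0883 = 14.6 × 1.0841 = 15.8283 kt

15.83 kt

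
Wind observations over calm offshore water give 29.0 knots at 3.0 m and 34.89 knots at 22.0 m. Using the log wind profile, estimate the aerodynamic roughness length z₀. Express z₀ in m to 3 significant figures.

z₀ ≈ 0.000165 m

Log law: V(z) ∝ ln(z/z₀). With r = V₁/V₂ = 29.0/34.89 = 0.83118,
r · ln(z₂/z₀) = ln(z₁/z₀) ⇒ ln z₀ = (ln z₁ − r·ln z₂)/(1 − r)
ln z₀ = (1.09861 − 0.83118×3.09104) / 0.16882 = -8.7113
z₀ = exp(-8.7113) = 0.0001647 m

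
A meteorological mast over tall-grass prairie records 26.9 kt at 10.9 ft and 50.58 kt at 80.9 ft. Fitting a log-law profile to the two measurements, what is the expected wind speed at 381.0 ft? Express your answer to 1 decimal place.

Log law: V ∝ ln(z/z₀). From the pair, with r = V₁/V₂ = 0.53183,
ln z₀ = (ln z₁ − r·ln z₂)/(1 − r) = (2.3888 − 0.53183×4.3932)/0.46817 = 0.1117 → z₀ = 1.118 ft
V₃ = V₁ · ln(z₃/z₀)/ln(z₁/z₀) = 26.9 × 5.8311/2.2770 = 68.8864 kt

68.9 kt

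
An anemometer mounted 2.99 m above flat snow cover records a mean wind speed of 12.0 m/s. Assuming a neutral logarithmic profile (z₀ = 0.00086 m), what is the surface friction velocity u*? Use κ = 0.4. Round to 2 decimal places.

Log law: V(z) = (u*/κ) · ln(z/z₀) ⇒ u* = κ · V / ln(z/z₀)
u* = 0.4 × 12.0 / ln(2.99/0.00086) = 0.4 × 12.0 / 8.1539
   = 4.8000 / 8.1539 = 0.5887 m/s

u* ≈ 0.59 m/s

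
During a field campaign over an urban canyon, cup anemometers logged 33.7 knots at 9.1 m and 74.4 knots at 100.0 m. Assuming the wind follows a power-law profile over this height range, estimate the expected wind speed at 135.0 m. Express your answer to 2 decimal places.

First find α: α = ln(V₂/V₁)/ln(z₂/z₁) = ln(74.4/33.7)/ln(100.0/9.1) = 0.79196/2.39690 = 0.3304
Extrapolate from 100.0 m to 135.0 m: V₃ = 74.4 × (135.0/100.0)^0.3304 = 74.4 × 1.1042 = 82.1555 knots

82.16 knots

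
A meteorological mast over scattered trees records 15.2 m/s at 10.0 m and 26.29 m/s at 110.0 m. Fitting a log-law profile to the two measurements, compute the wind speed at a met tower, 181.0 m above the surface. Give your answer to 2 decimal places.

28.59 m/s

Log law: V ∝ ln(z/z₀). From the pair, with r = V₁/V₂ = 0.57817,
ln z₀ = (ln z₁ − r·ln z₂)/(1 − r) = (2.3026 − 0.57817×4.7005)/0.42183 = -0.9840 → z₀ = 0.3738 m
V₃ = V₁ · ln(z₃/z₀)/ln(z₁/z₀) = 15.2 × 6.1825/3.2866 = 28.5933 m/s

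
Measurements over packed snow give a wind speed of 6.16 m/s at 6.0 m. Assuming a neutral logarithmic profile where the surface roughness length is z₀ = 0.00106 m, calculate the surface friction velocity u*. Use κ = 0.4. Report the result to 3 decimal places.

Log law: V(z) = (u*/κ) · ln(z/z₀) ⇒ u* = κ · V / ln(z/z₀)
u* = 0.4 × 6.16 / ln(6.0/0.00106) = 0.4 × 6.16 / 8.6412
   = 2.4640 / 8.6412 = 0.2851 m/s

u* ≈ 0.285 m/s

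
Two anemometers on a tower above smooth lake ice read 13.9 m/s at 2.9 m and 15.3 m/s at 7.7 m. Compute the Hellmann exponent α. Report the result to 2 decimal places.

Power law: V₂/V₁ = (z₂/z₁)^α ⇒ α = ln(V₂/V₁) / ln(z₂/z₁)
α = ln(15.3/13.9) / ln(7.7/2.9) = ln(1.1007) / ln(2.6552)
  = 0.09596 / 0.97651 = 0.09827

α ≈ 0.10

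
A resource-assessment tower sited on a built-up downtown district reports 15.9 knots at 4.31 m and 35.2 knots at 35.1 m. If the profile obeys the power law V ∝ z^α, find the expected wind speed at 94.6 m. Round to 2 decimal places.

51.25 knots

First find α: α = ln(V₂/V₁)/ln(z₂/z₁) = ln(35.2/15.9)/ln(35.1/4.31) = 0.79473/2.09726 = 0.3789
Extrapolate from 35.1 m to 94.6 m: V₃ = 35.2 × (94.6/35.1)^0.3789 = 35.2 × 1.4560 = 51.2514 knots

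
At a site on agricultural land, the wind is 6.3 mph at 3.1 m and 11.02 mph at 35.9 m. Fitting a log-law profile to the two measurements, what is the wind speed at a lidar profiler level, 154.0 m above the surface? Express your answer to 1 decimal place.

13.8 mph

Log law: V ∝ ln(z/z₀). From the pair, with r = V₁/V₂ = 0.57169,
ln z₀ = (ln z₁ − r·ln z₂)/(1 − r) = (1.1314 − 0.57169×3.5807)/0.42831 = -2.1378 → z₀ = 0.1179 m
V₃ = V₁ · ln(z₃/z₀)/ln(z₁/z₀) = 6.3 × 7.1748/3.2692 = 13.8262 mph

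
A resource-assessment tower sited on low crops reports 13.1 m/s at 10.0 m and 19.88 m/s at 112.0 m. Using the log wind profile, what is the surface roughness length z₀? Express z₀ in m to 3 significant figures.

z₀ ≈ 0.0939 m

Log law: V(z) ∝ ln(z/z₀). With r = V₁/V₂ = 13.1/19.88 = 0.65895,
r · ln(z₂/z₀) = ln(z₁/z₀) ⇒ ln z₀ = (ln z₁ − r·ln z₂)/(1 − r)
ln z₀ = (2.30259 − 0.65895×4.71850) / 0.34105 = -2.3653
z₀ = exp(-2.3653) = 0.09392 m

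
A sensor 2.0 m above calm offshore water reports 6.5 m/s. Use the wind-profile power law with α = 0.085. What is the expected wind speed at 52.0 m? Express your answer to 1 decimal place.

8.6 m/s

Power-law profile: V₂ = V₁ · (z₂/z₁)^α
V₂ = 6.5 × (52.0/2.0)^0.085 = 6.5 × (26.0000)^0.085
    = 6.5 × 1.3191 = 8.5741 m/s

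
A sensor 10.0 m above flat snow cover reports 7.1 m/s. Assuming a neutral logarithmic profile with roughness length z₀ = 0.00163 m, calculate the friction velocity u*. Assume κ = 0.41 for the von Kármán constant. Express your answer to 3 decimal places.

u* ≈ 0.334 m/s

Log law: V(z) = (u*/κ) · ln(z/z₀) ⇒ u* = κ · V / ln(z/z₀)
u* = 0.41 × 7.1 / ln(10.0/0.00163) = 0.41 × 7.1 / 8.7218
   = 2.9110 / 8.7218 = 0.3338 m/s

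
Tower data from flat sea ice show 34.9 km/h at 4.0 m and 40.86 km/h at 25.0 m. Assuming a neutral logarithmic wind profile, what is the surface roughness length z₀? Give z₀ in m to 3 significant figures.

z₀ ≈ 0.0000874 m

Log law: V(z) ∝ ln(z/z₀). With r = V₁/V₂ = 34.9/40.86 = 0.85414,
r · ln(z₂/z₀) = ln(z₁/z₀) ⇒ ln z₀ = (ln z₁ − r·ln z₂)/(1 − r)
ln z₀ = (1.38629 − 0.85414×3.21888) / 0.14586 = -9.3448
z₀ = exp(-9.3448) = 0.00008742 m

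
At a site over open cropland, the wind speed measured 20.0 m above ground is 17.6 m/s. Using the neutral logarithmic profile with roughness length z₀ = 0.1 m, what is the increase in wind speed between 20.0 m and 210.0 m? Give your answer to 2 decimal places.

7.81 m/s

Log law: V₂ = V₁ · ln(z₂/z₀)/ln(z₁/z₀) = 17.6 × 7.6497/5.2983 = 25.4108 m/s
ΔV = 25.4108 − 17.6 = 7.8108 m/s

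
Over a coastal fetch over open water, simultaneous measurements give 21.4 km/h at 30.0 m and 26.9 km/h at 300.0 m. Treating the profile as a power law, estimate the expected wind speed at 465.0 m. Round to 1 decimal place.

First find α: α = ln(V₂/V₁)/ln(z₂/z₁) = ln(26.9/21.4)/ln(300.0/30.0) = 0.22874/2.30259 = 0.0993
Extrapolate from 300.0 m to 465.0 m: V₃ = 26.9 × (465.0/300.0)^0.0993 = 26.9 × 1.0445 = 28.0970 km/h

28.1 km/h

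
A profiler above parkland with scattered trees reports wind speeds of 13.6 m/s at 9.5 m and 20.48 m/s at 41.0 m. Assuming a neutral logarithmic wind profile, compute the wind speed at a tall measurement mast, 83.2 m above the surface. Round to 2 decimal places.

Log law: V ∝ ln(z/z₀). From the pair, with r = V₁/V₂ = 0.66406,
ln z₀ = (ln z₁ − r·ln z₂)/(1 − r) = (2.2513 − 0.66406×3.7136)/0.33594 = -0.6393 → z₀ = 0.5277 m
V₃ = V₁ · ln(z₃/z₀)/ln(z₁/z₀) = 13.6 × 5.0605/2.8906 = 23.8096 m/s

23.81 m/s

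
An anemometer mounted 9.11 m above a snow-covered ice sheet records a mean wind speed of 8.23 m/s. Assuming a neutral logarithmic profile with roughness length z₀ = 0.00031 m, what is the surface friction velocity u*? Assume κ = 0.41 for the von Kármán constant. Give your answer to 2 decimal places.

Log law: V(z) = (u*/κ) · ln(z/z₀) ⇒ u* = κ · V / ln(z/z₀)
u* = 0.41 × 8.23 / ln(9.11/0.00031) = 0.41 × 8.23 / 10.2883
   = 3.3743 / 10.2883 = 0.3280 m/s

u* ≈ 0.33 m/s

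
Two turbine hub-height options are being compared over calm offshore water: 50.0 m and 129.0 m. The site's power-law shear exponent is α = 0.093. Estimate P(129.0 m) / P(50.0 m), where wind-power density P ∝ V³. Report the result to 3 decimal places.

1.303

Speed ratio: V_B/V_A = (z_B/z_A)^α = (129.0/50.0)^0.093 = (2.5800)^0.093 = 1.09215
Power-density ratio: P_B/P_A = (V_B/V_A)³ = (1.09215)³ = 1.30269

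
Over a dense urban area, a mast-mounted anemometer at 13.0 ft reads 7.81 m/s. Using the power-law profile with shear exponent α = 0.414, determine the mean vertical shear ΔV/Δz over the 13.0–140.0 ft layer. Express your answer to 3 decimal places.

0.103 m/s/ft

Power law: V₂ = V₁ · (z₂/z₁)^α = 7.81 × (10.7692)^0.414 = 20.8918 m/s
ΔV/Δz = (20.8918 − 7.81)/(140.0 − 13.0) = 13.0818/127.0000 = 0.10301 m/s/ft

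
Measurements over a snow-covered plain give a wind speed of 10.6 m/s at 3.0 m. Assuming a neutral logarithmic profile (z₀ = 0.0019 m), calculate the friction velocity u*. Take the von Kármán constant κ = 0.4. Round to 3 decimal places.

Log law: V(z) = (u*/κ) · ln(z/z₀) ⇒ u* = κ · V / ln(z/z₀)
u* = 0.4 × 10.6 / ln(3.0/0.0019) = 0.4 × 10.6 / 7.3645
   = 4.2400 / 7.3645 = 0.5757 m/s

u* ≈ 0.576 m/s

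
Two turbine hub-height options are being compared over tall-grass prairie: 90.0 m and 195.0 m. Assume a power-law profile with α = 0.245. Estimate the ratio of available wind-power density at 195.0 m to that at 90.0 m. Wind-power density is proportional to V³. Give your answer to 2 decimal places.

Speed ratio: V_B/V_A = (z_B/z_A)^α = (195.0/90.0)^0.245 = (2.1667)^0.245 = 1.20856
Power-density ratio: P_B/P_A = (V_B/V_A)³ = (1.20856)³ = 1.76525

1.77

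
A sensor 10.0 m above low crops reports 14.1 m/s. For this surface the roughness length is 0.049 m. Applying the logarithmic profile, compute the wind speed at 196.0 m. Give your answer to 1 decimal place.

Log law: V(z) ∝ ln(z/z₀), so V₂/V₁ = ln(z₂/z₀) / ln(z₁/z₀).
ln(196.0/0.049) = 8.2940, ln(10.0/0.049) = 5.3185
V₂ = 14.1 × 8.2940/5.3185 = 14.1 × 1.5595 = 21.9885 m/s

22.0 m/s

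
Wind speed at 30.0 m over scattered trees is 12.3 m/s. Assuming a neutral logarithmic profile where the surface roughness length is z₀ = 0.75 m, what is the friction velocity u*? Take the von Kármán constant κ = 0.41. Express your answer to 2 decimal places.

Log law: V(z) = (u*/κ) · ln(z/z₀) ⇒ u* = κ · V / ln(z/z₀)
u* = 0.41 × 12.3 / ln(30.0/0.75) = 0.41 × 12.3 / 3.6889
   = 5.0430 / 3.6889 = 1.3671 m/s

u* ≈ 1.37 m/s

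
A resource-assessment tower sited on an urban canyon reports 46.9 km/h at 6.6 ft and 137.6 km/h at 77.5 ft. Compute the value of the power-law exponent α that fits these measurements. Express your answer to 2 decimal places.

Power law: V₂/V₁ = (z₂/z₁)^α ⇒ α = ln(V₂/V₁) / ln(z₂/z₁)
α = ln(137.6/46.9) / ln(77.5/6.6) = ln(2.9339) / ln(11.7424)
  = 1.07633 / 2.46321 = 0.43696

α ≈ 0.44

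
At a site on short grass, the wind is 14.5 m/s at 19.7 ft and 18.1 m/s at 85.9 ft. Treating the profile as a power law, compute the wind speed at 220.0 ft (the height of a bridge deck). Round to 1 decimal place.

20.9 m/s

First find α: α = ln(V₂/V₁)/ln(z₂/z₁) = ln(18.1/14.5)/ln(85.9/19.7) = 0.22176/1.47257 = 0.1506
Extrapolate from 85.9 ft to 220.0 ft: V₃ = 18.1 × (220.0/85.9)^0.1506 = 18.1 × 1.1521 = 20.8539 m/s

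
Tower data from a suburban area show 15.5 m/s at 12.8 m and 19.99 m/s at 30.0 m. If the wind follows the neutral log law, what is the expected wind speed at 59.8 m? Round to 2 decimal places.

Log law: V ∝ ln(z/z₀). From the pair, with r = V₁/V₂ = 0.77539,
ln z₀ = (ln z₁ − r·ln z₂)/(1 − r) = (2.5494 − 0.77539×3.4012)/0.22461 = -0.3909 → z₀ = 0.6764 m
V₃ = V₁ · ln(z₃/z₀)/ln(z₁/z₀) = 15.5 × 4.4819/2.9403 = 23.6263 m/s

23.63 m/s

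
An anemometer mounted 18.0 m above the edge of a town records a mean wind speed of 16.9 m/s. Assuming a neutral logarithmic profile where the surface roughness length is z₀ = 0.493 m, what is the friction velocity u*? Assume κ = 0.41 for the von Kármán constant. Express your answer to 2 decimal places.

u* ≈ 1.93 m/s

Log law: V(z) = (u*/κ) · ln(z/z₀) ⇒ u* = κ · V / ln(z/z₀)
u* = 0.41 × 16.9 / ln(18.0/0.493) = 0.41 × 16.9 / 3.5976
   = 6.9290 / 3.5976 = 1.9260 m/s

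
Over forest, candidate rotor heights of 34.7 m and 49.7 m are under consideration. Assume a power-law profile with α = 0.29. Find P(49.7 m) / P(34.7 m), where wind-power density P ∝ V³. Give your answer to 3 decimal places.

Speed ratio: V_B/V_A = (z_B/z_A)^α = (49.7/34.7)^0.29 = (1.4323)^0.29 = 1.10981
Power-density ratio: P_B/P_A = (V_B/V_A)³ = (1.10981)³ = 1.36692

1.367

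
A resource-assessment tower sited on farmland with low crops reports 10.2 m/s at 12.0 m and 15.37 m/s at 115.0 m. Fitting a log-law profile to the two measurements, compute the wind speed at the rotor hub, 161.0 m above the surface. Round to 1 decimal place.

Log law: V ∝ ln(z/z₀). From the pair, with r = V₁/V₂ = 0.66363,
ln z₀ = (ln z₁ − r·ln z₂)/(1 − r) = (2.4849 − 0.66363×4.7449)/0.33637 = -1.9739 → z₀ = 0.1389 m
V₃ = V₁ · ln(z₃/z₀)/ln(z₁/z₀) = 10.2 × 7.0553/4.4589 = 16.1397 m/s

16.1 m/s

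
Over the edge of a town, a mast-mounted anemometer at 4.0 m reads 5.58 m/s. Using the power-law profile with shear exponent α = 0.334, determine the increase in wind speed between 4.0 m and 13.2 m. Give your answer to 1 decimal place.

Power law: V₂ = V₁ · (z₂/z₁)^α = 5.58 × (3.3000)^0.334 = 8.3141 m/s
ΔV = 8.3141 − 5.58 = 2.7341 m/s

2.7 m/s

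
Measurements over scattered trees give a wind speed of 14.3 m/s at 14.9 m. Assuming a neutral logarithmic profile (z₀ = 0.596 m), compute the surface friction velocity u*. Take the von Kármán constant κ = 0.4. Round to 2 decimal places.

u* ≈ 1.78 m/s

Log law: V(z) = (u*/κ) · ln(z/z₀) ⇒ u* = κ · V / ln(z/z₀)
u* = 0.4 × 14.3 / ln(14.9/0.596) = 0.4 × 14.3 / 3.2189
   = 5.7200 / 3.2189 = 1.7770 m/s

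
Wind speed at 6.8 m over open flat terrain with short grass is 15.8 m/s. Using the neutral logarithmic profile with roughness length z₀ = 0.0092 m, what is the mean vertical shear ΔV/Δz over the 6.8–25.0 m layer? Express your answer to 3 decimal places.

0.171 m/s/m

Log law: V₂ = V₁ · ln(z₂/z₀)/ln(z₁/z₀) = 15.8 × 7.9074/6.6055 = 18.9142 m/s
ΔV/Δz = (18.9142 − 15.8)/(25.0 − 6.8) = 3.1142/18.2000 = 0.17111 m/s/m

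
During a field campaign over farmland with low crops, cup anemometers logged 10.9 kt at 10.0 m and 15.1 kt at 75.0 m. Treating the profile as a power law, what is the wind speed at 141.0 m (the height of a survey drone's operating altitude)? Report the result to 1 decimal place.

16.7 kt

First find α: α = ln(V₂/V₁)/ln(z₂/z₁) = ln(15.1/10.9)/ln(75.0/10.0) = 0.32593/2.01490 = 0.1618
Extrapolate from 75.0 m to 141.0 m: V₃ = 15.1 × (141.0/75.0)^0.1618 = 15.1 × 1.1075 = 16.7234 kt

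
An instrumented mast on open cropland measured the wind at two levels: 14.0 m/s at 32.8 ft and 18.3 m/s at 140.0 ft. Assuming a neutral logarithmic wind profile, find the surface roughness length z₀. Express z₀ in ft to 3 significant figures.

Log law: V(z) ∝ ln(z/z₀). With r = V₁/V₂ = 14.0/18.3 = 0.76503,
r · ln(z₂/z₀) = ln(z₁/z₀) ⇒ ln z₀ = (ln z₁ − r·ln z₂)/(1 − r)
ln z₀ = (3.49043 − 0.76503×4.94164) / 0.23497 = -1.2345
z₀ = exp(-1.2345) = 0.2910 ft

z₀ ≈ 0.291 ft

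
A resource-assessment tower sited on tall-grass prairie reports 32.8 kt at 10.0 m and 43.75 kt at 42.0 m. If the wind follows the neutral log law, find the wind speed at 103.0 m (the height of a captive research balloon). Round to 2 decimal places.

50.59 kt

Log law: V ∝ ln(z/z₀). From the pair, with r = V₁/V₂ = 0.74971,
ln z₀ = (ln z₁ − r·ln z₂)/(1 − r) = (2.3026 − 0.74971×3.7377)/0.25029 = -1.9961 → z₀ = 0.1359 m
V₃ = V₁ · ln(z₃/z₀)/ln(z₁/z₀) = 32.8 × 6.6308/4.2987 = 50.5948 kt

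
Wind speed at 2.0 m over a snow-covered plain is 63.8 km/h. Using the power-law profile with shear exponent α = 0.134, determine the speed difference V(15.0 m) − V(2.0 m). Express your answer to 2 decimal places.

19.78 km/h

Power law: V₂ = V₁ · (z₂/z₁)^α = 63.8 × (7.5000)^0.134 = 83.5755 km/h
ΔV = 83.5755 − 63.8 = 19.7755 km/h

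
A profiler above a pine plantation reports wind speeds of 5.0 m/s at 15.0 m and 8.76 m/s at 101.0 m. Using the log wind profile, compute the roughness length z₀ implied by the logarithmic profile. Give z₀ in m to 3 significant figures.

Log law: V(z) ∝ ln(z/z₀). With r = V₁/V₂ = 5.0/8.76 = 0.57078,
r · ln(z₂/z₀) = ln(z₁/z₀) ⇒ ln z₀ = (ln z₁ − r·ln z₂)/(1 − r)
ln z₀ = (2.70805 − 0.57078×4.61512) / 0.42922 = 0.1721
z₀ = exp(0.1721) = 1.188 m

z₀ ≈ 1.19 m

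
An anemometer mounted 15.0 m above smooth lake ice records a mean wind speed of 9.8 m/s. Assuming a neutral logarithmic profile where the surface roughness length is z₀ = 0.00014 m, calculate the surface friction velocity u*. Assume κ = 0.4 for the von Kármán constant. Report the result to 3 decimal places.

u* ≈ 0.338 m/s

Log law: V(z) = (u*/κ) · ln(z/z₀) ⇒ u* = κ · V / ln(z/z₀)
u* = 0.4 × 9.8 / ln(15.0/0.00014) = 0.4 × 9.8 / 11.5819
   = 3.9200 / 11.5819 = 0.3385 m/s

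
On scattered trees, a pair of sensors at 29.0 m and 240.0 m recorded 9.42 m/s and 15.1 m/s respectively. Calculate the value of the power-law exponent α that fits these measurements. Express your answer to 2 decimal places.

Power law: V₂/V₁ = (z₂/z₁)^α ⇒ α = ln(V₂/V₁) / ln(z₂/z₁)
α = ln(15.1/9.42) / ln(240.0/29.0) = ln(1.6030) / ln(8.2759)
  = 0.47186 / 2.11334 = 0.22328

α ≈ 0.22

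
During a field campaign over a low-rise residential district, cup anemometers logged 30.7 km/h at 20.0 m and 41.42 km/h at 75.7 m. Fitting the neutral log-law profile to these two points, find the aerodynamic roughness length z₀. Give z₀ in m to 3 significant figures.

z₀ ≈ 0.442 m

Log law: V(z) ∝ ln(z/z₀). With r = V₁/V₂ = 30.7/41.42 = 0.74119,
r · ln(z₂/z₀) = ln(z₁/z₀) ⇒ ln z₀ = (ln z₁ − r·ln z₂)/(1 − r)
ln z₀ = (2.99573 − 0.74119×4.32678) / 0.25881 = -0.8161
z₀ = exp(-0.8161) = 0.4421 m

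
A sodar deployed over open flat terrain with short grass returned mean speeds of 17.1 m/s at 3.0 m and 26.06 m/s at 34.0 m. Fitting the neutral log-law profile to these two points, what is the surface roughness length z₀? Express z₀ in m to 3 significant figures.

z₀ ≈ 0.0292 m

Log law: V(z) ∝ ln(z/z₀). With r = V₁/V₂ = 17.1/26.06 = 0.65618,
r · ln(z₂/z₀) = ln(z₁/z₀) ⇒ ln z₀ = (ln z₁ − r·ln z₂)/(1 − r)
ln z₀ = (1.09861 − 0.65618×3.52636) / 0.34382 = -3.5347
z₀ = exp(-3.5347) = 0.02917 m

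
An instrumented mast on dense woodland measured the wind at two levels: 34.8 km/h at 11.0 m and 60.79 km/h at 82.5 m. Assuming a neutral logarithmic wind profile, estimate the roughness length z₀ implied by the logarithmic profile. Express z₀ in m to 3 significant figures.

Log law: V(z) ∝ ln(z/z₀). With r = V₁/V₂ = 34.8/60.79 = 0.57246,
r · ln(z₂/z₀) = ln(z₁/z₀) ⇒ ln z₀ = (ln z₁ − r·ln z₂)/(1 − r)
ln z₀ = (2.39790 − 0.57246×4.41280) / 0.42754 = -0.3000
z₀ = exp(-0.3000) = 0.7408 m

z₀ ≈ 0.741 m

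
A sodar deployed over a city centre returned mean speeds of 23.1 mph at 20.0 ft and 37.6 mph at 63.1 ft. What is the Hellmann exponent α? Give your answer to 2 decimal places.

α ≈ 0.42

Power law: V₂/V₁ = (z₂/z₁)^α ⇒ α = ln(V₂/V₁) / ln(z₂/z₁)
α = ln(37.6/23.1) / ln(63.1/20.0) = ln(1.6277) / ln(3.1550)
  = 0.48717 / 1.14899 = 0.42400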